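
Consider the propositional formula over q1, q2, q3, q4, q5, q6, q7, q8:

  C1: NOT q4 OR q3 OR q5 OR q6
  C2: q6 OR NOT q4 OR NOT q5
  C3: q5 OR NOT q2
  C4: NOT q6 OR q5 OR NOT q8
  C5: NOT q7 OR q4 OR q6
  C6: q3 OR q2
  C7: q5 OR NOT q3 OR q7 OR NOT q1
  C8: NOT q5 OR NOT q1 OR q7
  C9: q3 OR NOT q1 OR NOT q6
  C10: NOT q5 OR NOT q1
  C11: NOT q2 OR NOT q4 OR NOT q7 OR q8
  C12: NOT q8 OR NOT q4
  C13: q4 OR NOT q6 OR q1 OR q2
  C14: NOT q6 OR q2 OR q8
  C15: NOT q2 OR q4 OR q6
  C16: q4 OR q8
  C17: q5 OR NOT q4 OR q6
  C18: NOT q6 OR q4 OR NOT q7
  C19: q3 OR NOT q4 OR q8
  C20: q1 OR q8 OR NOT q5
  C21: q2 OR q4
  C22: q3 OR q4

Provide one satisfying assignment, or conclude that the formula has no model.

q1=false, q2=true, q3=true, q4=false, q5=true, q6=true, q7=false, q8=true

Suppose q5 = true.
The clause (NOT q1) is unit, so q1 = false.
The clause (q8) is unit, so q8 = true.
The clause (NOT q4) is unit, so q4 = false.
The clause (q2) is unit, so q2 = true.
The clause (q6) is unit, so q6 = true.
The clause (NOT q7) is unit, so q7 = false.
The clause (q3) is unit, so q3 = true.
Every clause now holds.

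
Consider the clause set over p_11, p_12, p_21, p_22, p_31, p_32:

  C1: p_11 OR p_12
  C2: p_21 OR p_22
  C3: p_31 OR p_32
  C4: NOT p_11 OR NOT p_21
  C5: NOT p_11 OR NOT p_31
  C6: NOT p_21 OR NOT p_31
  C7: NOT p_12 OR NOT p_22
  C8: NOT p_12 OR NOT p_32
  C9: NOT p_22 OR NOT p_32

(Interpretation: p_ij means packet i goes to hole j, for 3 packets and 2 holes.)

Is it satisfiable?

No, unsatisfiable

Branch on p_11: set p_11 = true.
(NOT p_21) alone gives p_21 = false.
(p_22) alone gives p_22 = true.
(NOT p_31) alone gives p_31 = false.
(p_32) alone gives p_32 = true.
But (NOT p_32) is also a unit clause — contradiction.
So p_11 must be the other value — set p_11 = false.
(p_12) alone gives p_12 = true.
(NOT p_22) alone gives p_22 = false.
(p_21) alone gives p_21 = true.
(NOT p_31) alone gives p_31 = false.
(p_32) alone gives p_32 = true.
But (NOT p_32) is also a unit clause — contradiction.
Either choice for p_11 ends in contradiction.
No assignment satisfies every clause.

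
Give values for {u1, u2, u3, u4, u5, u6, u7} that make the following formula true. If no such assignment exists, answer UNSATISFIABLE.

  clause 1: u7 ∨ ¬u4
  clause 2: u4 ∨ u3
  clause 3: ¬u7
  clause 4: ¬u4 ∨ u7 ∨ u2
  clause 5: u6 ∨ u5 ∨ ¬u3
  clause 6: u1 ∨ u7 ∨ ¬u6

u1 ↦ False; u2 ↦ False; u3 ↦ True; u4 ↦ False; u5 ↦ True; u6 ↦ False; u7 ↦ False

(¬u7) alone gives u7 = False.
(¬u4) alone gives u4 = False.
(u3) alone gives u3 = True.
Try u6 = False.
(u5) alone gives u5 = True.
Every clause is now satisfied; u1, u2 are unconstrained.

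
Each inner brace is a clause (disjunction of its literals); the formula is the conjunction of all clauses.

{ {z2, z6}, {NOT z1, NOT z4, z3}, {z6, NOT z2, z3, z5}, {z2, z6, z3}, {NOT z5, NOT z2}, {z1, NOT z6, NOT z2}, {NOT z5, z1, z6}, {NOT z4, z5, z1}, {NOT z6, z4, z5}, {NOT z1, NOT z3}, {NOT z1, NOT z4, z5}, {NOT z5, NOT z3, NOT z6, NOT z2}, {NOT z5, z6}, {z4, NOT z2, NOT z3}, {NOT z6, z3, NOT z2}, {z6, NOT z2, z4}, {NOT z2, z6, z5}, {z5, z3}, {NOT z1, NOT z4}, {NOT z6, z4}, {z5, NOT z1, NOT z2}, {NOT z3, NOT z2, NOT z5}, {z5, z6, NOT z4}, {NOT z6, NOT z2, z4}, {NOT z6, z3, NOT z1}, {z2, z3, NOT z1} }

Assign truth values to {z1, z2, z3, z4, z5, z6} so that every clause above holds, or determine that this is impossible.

Case z2 = false:
(z6) alone gives z6 = true.
(z4) alone gives z4 = true.
(NOT z1) alone gives z1 = false.
(z5) alone gives z5 = true.
No clause remains; z3 is free.

z1 ↦ false, z2 ↦ false, z3 ↦ true, z4 ↦ true, z5 ↦ true, z6 ↦ true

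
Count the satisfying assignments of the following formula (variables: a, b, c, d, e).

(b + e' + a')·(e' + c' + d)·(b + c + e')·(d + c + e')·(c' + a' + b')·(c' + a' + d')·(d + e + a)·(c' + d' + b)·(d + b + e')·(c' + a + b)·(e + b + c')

10

There are 2^5 = 32 truth assignments over (a, b, c, d, e).
Split on e. With e = 1, the clauses containing e are satisfied and e' drops from the rest; 3 of the 2^4 = 16 assignments to the other variables satisfy what remains.
With e = 0, by the same count on the reduced clause set, 7 assignments work.
Total: 3 + 7 = 10.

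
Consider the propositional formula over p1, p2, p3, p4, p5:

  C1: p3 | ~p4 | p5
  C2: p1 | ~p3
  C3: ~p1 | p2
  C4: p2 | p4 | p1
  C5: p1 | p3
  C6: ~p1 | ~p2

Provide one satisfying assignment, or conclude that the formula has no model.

UNSATISFIABLE

Suppose p1 = 1.
From the singleton clause (p2), p2 = 1.
But (~p2) is also a unit clause — contradiction.
So p1 must be the other value — set p1 = 0.
From the singleton clause (~p3), p3 = 0.
But (p3) is also a unit clause — contradiction.
Both values of p1 lead to a conflict.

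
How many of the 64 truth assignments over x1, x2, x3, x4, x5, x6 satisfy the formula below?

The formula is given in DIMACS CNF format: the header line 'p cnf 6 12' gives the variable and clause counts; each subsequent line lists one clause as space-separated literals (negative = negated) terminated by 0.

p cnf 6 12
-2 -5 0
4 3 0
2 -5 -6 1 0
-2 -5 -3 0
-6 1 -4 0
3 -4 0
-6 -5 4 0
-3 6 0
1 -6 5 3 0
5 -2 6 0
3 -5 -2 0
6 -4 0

There are 2^6 = 64 truth assignments over (x1, x2, x3, x4, x5, x6).
Split on x2. With x2 = True, the clauses containing x2 are satisfied and ¬x2 drops from the rest; 3 of the 2^5 = 32 assignments to the other variables satisfy what remains.
With x2 = False, by the same count on the reduced clause set, 4 assignments work.
(One model: x1=F, x2=F, x3=T, x4=F, x5=F, x6=T.)
Total: 3 + 4 = 7.

7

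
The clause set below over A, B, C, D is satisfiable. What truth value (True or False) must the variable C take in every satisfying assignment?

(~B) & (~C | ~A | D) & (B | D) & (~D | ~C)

Suppose C = 1.
The clause (~B) is unit, so B = 0.
The clause (D) is unit, so D = 1.
But (~D) is also a unit clause — contradiction.
So every satisfying assignment has C = False.

False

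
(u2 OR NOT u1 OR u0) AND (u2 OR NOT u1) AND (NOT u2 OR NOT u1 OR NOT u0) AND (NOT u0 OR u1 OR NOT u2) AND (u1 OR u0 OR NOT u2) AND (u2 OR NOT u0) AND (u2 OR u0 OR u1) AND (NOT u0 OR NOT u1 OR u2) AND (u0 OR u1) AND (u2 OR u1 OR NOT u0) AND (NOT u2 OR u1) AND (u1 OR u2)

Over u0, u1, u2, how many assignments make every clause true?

1

There are 2^3 = 8 truth assignments over (u0, u1, u2).
Check each against the 12 clauses (columns in the order u0, u1, u2):
  F F F  ✗ fails (u2 OR u0 OR u1)
  F F T  ✗ fails (u1 OR u0 OR NOT u2)
  F T F  ✗ fails (u2 OR NOT u1 OR u0)
  F T T  ✓ satisfies all
  T F F  ✗ fails (u2 OR NOT u0)
  T F T  ✗ fails (NOT u0 OR u1 OR NOT u2)
  T T F  ✗ fails (u2 OR NOT u1)
  T T T  ✗ fails (NOT u2 OR NOT u1 OR NOT u0)
1 of the 8 rows is a model.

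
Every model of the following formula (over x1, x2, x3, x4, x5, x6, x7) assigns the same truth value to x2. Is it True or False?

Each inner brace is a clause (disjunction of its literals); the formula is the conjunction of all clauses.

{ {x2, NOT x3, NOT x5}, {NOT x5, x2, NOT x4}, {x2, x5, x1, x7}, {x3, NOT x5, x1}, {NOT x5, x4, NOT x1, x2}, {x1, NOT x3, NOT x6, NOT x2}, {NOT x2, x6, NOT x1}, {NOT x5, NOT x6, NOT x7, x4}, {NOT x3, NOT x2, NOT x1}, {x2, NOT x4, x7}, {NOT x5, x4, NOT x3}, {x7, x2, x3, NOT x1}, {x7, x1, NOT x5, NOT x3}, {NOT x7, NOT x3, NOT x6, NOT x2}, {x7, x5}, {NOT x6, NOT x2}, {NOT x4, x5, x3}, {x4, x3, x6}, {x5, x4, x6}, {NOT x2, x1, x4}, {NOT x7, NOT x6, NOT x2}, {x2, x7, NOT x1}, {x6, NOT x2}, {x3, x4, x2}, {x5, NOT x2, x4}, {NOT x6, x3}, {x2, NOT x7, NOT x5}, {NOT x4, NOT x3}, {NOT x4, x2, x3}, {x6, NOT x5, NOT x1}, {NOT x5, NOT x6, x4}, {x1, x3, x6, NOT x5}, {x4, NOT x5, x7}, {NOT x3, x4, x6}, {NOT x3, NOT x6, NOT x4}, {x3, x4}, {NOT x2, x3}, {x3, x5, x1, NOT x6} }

False

Suppose x2 = true.
From the singleton clause (NOT x6), x6 = false.
But (x6) is also a unit clause — contradiction.
So every satisfying assignment has x2 = False.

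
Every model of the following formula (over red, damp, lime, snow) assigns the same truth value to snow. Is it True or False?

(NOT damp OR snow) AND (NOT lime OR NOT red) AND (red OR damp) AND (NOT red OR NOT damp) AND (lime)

Suppose snow = false.
(NOT damp) alone gives damp = false.
(red) alone gives red = true.
(NOT lime) alone gives lime = false.
But (lime) is also a unit clause — contradiction.
So every satisfying assignment has snow = True.

True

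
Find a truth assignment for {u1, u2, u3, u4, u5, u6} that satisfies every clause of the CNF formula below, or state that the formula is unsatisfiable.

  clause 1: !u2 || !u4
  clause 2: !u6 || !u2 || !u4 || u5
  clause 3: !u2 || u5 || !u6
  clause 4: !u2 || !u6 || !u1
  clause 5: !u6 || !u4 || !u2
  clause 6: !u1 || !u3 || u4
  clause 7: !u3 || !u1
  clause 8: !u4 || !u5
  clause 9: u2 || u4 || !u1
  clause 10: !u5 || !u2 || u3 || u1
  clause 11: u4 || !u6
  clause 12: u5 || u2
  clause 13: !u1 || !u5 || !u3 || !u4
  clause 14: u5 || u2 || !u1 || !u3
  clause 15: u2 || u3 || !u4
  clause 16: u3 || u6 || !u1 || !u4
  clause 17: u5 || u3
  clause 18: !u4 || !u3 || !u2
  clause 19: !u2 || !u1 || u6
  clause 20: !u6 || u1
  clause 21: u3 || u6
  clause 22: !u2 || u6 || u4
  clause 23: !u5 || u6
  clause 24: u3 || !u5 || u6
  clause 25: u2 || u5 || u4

Try u2 = false.
The clause (u5) is unit, so u5 = true.
The clause (!u4) is unit, so u4 = false.
The clause (!u1) is unit, so u1 = false.
The clause (!u6) is unit, so u6 = false.
But (u6) is also a unit clause — contradiction.
That branch fails; take u2 = true instead.
The clause (!u4) is unit, so u4 = false.
The clause (!u6) is unit, so u6 = false.
But (u6) is also a unit clause — contradiction.
Either choice for u2 ends in contradiction.

UNSATISFIABLE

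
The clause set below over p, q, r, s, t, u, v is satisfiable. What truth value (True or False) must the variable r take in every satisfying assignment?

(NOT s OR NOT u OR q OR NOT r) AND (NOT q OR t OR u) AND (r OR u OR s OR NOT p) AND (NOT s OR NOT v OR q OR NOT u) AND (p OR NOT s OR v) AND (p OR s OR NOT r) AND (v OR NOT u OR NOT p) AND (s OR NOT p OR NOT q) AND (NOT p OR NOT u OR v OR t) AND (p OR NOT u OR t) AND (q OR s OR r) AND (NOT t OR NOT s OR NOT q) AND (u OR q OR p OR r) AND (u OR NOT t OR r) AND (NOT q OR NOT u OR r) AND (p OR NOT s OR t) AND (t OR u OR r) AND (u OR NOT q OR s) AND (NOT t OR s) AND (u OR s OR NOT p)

Suppose r = false.
Branch on q: set q = true.
Unit clause (NOT u) forces u = false.
Unit clause (t) forces t = true.
But (NOT t) is also a unit clause — contradiction.
Backtrack on q: now try q = false.
Unit clause (s) forces s = true.
Branch on v: set v = false.
Unit clause (p) forces p = true.
Unit clause (NOT u) forces u = false.
Unit clause (NOT t) forces t = false.
But (t) is also a unit clause — contradiction.
Backtrack on v: now try v = true.
Unit clause (NOT u) forces u = false.
Unit clause (p) forces p = true.
Unit clause (NOT t) forces t = false.
But (t) is also a unit clause — contradiction.
Either choice for v ends in contradiction.
Either choice for q ends in contradiction.
So every satisfying assignment has r = True.

True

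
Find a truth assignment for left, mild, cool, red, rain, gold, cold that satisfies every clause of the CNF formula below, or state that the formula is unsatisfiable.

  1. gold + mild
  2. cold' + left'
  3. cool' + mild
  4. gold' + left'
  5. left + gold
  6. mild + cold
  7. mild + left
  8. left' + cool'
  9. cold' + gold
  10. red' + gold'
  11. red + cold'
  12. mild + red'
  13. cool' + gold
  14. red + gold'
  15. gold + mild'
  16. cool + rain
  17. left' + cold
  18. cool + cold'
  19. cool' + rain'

Try gold = 1.
Unit clause (left') forces left = 0.
Unit clause (mild) forces mild = 1.
Unit clause (red') forces red = 0.
That conflicts with the unit clause (red).
Backtrack on gold: now try gold = 0.
Unit clause (mild) forces mild = 1.
That conflicts with the unit clause (mild').
Both values of gold lead to a conflict.

UNSATISFIABLE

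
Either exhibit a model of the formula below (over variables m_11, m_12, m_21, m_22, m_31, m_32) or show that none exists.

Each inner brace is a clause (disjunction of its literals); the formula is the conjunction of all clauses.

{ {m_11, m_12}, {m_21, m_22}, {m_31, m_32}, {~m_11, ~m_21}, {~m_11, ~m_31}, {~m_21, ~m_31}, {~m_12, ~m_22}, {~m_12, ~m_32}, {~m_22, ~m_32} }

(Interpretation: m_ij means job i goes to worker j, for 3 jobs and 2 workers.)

UNSATISFIABLE

Suppose m_11 = 1.
(~m_21) alone gives m_21 = 0.
(m_22) alone gives m_22 = 1.
(~m_31) alone gives m_31 = 0.
(m_32) alone gives m_32 = 1.
Now (~m_32) is unsatisfied and unit — conflict.
Undo m_11 and try m_11 = 0.
(m_12) alone gives m_12 = 1.
(~m_22) alone gives m_22 = 0.
(m_21) alone gives m_21 = 1.
(~m_31) alone gives m_31 = 0.
(m_32) alone gives m_32 = 1.
Now (~m_32) is unsatisfied and unit — conflict.
Either choice for m_11 ends in contradiction.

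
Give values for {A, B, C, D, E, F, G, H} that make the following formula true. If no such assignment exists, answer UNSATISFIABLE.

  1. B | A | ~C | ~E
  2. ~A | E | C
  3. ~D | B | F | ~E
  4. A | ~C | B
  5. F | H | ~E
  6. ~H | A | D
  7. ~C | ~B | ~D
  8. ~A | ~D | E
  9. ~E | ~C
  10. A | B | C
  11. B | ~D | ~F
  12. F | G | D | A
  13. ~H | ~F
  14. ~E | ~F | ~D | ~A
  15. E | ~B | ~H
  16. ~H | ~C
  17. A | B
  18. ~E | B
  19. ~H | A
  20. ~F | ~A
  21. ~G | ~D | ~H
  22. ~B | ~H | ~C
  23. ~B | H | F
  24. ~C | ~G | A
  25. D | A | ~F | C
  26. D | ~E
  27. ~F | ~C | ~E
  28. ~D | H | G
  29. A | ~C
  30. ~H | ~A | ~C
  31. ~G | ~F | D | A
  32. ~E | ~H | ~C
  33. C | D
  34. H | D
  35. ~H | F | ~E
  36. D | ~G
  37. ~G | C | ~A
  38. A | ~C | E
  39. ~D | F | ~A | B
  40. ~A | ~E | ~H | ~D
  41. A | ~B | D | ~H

A ↦ 0,  B ↦ 1,  C ↦ 0,  D ↦ 1,  E ↦ 0,  F ↦ 1,  G ↦ 1,  H ↦ 0

Case E = 0:
Case A = 0:
Unit clause (B) forces B = 1.
Unit clause (~H) forces H = 0.
Unit clause (F) forces F = 1.
Unit clause (~C) forces C = 0.
Unit clause (D) forces D = 1.
Unit clause (G) forces G = 1.
All clauses are satisfied.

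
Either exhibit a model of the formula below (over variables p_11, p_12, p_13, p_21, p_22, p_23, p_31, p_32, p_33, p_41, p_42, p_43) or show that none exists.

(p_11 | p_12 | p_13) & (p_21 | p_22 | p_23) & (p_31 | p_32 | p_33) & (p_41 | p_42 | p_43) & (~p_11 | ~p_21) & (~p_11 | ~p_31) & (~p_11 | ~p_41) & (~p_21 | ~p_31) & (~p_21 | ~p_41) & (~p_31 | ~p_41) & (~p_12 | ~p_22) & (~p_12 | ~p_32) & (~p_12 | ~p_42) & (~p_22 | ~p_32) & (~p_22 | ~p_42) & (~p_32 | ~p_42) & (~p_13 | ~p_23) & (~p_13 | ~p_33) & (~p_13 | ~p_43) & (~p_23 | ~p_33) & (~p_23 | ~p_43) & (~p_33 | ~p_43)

Suppose p_11 = 0.
Suppose p_12 = 1.
The clause (~p_22) is unit, so p_22 = 0.
The clause (~p_32) is unit, so p_32 = 0.
The clause (~p_42) is unit, so p_42 = 0.
Suppose p_21 = 1.
The clause (~p_31) is unit, so p_31 = 0.
The clause (p_33) is unit, so p_33 = 1.
The clause (~p_41) is unit, so p_41 = 0.
The clause (p_43) is unit, so p_43 = 1.
But (~p_43) is also a unit clause — contradiction.
Undo p_21 and try p_21 = 0.
The clause (p_23) is unit, so p_23 = 1.
The clause (~p_13) is unit, so p_13 = 0.
The clause (~p_33) is unit, so p_33 = 0.
The clause (p_31) is unit, so p_31 = 1.
The clause (~p_41) is unit, so p_41 = 0.
The clause (p_43) is unit, so p_43 = 1.
But (~p_43) is also a unit clause — contradiction.
Neither p_21 = 1 nor p_21 = 0 works.
Undo p_12 and try p_12 = 0.
The clause (p_13) is unit, so p_13 = 1.
The clause (~p_23) is unit, so p_23 = 0.
The clause (~p_33) is unit, so p_33 = 0.
The clause (~p_43) is unit, so p_43 = 0.
Suppose p_21 = 1.
The clause (~p_31) is unit, so p_31 = 0.
The clause (p_32) is unit, so p_32 = 1.
The clause (~p_41) is unit, so p_41 = 0.
The clause (p_42) is unit, so p_42 = 1.
But (~p_42) is also a unit clause — contradiction.
Undo p_21 and try p_21 = 0.
The clause (p_22) is unit, so p_22 = 1.
The clause (~p_32) is unit, so p_32 = 0.
The clause (p_31) is unit, so p_31 = 1.
The clause (~p_41) is unit, so p_41 = 0.
The clause (p_42) is unit, so p_42 = 1.
But (~p_42) is also a unit clause — contradiction.
Neither p_21 = 1 nor p_21 = 0 works.
Neither p_12 = 1 nor p_12 = 0 works.
Undo p_11 and try p_11 = 1.
The clause (~p_21) is unit, so p_21 = 0.
The clause (~p_31) is unit, so p_31 = 0.
The clause (~p_41) is unit, so p_41 = 0.
Suppose p_22 = 1.
The clause (~p_12) is unit, so p_12 = 0.
The clause (~p_32) is unit, so p_32 = 0.
The clause (p_33) is unit, so p_33 = 1.
The clause (~p_42) is unit, so p_42 = 0.
The clause (p_43) is unit, so p_43 = 1.
But (~p_43) is also a unit clause — contradiction.
Undo p_22 and try p_22 = 0.
The clause (p_23) is unit, so p_23 = 1.
The clause (~p_13) is unit, so p_13 = 0.
The clause (~p_33) is unit, so p_33 = 0.
The clause (p_32) is unit, so p_32 = 1.
The clause (~p_12) is unit, so p_12 = 0.
The clause (~p_42) is unit, so p_42 = 0.
The clause (p_43) is unit, so p_43 = 1.
But (~p_43) is also a unit clause — contradiction.
Neither p_22 = 1 nor p_22 = 0 works.
Neither p_11 = 1 nor p_11 = 0 works.

UNSATISFIABLE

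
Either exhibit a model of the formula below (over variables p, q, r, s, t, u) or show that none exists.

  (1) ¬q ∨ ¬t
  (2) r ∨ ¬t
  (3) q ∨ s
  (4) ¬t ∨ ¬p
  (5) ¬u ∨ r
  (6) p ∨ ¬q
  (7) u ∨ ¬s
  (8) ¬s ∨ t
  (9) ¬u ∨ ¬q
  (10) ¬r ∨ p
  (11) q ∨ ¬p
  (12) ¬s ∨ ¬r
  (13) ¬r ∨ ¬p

Case q = True:
Unit clause (¬t) forces t = False.
Unit clause (p) forces p = True.
Unit clause (¬s) forces s = False.
Unit clause (¬u) forces u = False.
Unit clause (¬r) forces r = False.
This assignment satisfies each clause.

p: True; q: True; r: False; s: False; t: False; u: False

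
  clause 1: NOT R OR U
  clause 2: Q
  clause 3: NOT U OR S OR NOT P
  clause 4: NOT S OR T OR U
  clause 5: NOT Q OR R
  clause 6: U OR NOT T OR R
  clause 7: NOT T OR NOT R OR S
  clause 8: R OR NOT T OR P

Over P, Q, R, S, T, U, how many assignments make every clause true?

There are 2^6 = 64 truth assignments over (P, Q, R, S, T, U).
Split on P. With P = true, the clauses containing P are satisfied and NOT P drops from the rest; 2 of the 2^5 = 32 assignments to the other variables satisfy what remains.
With P = false, by the same count on the reduced clause set, 3 assignments work.
Total: 2 + 3 = 5.

5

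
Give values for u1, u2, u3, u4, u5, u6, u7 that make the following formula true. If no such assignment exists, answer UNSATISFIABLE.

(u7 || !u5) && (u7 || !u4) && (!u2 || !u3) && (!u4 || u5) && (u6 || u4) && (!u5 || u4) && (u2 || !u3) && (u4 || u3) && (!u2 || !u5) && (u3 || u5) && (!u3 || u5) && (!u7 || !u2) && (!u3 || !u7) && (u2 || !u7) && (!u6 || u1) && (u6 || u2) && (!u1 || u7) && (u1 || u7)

Try u7 = true.
Unit clause (!u2) forces u2 = false.
But (u2) is also a unit clause — contradiction.
Backtrack on u7: now try u7 = false.
Unit clause (!u5) forces u5 = false.
Unit clause (!u4) forces u4 = false.
Unit clause (u6) forces u6 = true.
Unit clause (u3) forces u3 = true.
But (!u3) is also a unit clause — contradiction.
Neither u7 = true nor u7 = false works.

UNSATISFIABLE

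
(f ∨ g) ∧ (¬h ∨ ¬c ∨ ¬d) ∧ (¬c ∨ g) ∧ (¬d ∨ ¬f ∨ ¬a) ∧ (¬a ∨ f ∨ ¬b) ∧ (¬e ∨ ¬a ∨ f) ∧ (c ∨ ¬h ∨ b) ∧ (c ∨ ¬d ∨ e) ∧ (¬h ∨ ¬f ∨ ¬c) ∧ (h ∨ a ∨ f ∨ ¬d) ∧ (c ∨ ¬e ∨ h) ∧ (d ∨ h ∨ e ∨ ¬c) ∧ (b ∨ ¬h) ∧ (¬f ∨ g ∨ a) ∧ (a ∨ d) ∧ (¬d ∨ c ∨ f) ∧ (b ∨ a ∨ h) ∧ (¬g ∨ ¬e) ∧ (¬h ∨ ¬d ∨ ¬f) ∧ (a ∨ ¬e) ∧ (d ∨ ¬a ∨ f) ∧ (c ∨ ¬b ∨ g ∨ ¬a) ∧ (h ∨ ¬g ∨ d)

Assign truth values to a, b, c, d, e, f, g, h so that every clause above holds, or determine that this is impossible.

a ↦ False; b ↦ True; c ↦ True; d ↦ True; e ↦ False; f ↦ True; g ↦ True; h ↦ False

Case f = True:
Case c = True:
From the singleton clause (g), g = True.
From the singleton clause (¬h), h = False.
From the singleton clause (¬e), e = False.
From the singleton clause (d), d = True.
From the singleton clause (¬a), a = False.
From the singleton clause (b), b = True.
This assignment satisfies each clause.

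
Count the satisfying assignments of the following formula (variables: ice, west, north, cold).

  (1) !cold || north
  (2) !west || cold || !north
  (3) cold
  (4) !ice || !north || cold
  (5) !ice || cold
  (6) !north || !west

There are 2^4 = 16 truth assignments over (ice, west, north, cold).
Split on ice. With ice = true, the clauses containing ice are satisfied and !ice drops from the rest; 1 of the 2^3 = 8 assignments to the other variables satisfy what remains.
With ice = false, by the same count on the reduced clause set, 1 assignment works.
Total: 1 + 1 = 2.

2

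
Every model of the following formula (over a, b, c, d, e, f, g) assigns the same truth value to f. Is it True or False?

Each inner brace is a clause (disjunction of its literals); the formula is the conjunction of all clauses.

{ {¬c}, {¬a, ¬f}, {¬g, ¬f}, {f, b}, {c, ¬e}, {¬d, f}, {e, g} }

Suppose f = True.
From the singleton clause (¬c), c = False.
From the singleton clause (¬a), a = False.
From the singleton clause (¬g), g = False.
From the singleton clause (¬e), e = False.
That conflicts with the unit clause (e).
So every satisfying assignment has f = False.

False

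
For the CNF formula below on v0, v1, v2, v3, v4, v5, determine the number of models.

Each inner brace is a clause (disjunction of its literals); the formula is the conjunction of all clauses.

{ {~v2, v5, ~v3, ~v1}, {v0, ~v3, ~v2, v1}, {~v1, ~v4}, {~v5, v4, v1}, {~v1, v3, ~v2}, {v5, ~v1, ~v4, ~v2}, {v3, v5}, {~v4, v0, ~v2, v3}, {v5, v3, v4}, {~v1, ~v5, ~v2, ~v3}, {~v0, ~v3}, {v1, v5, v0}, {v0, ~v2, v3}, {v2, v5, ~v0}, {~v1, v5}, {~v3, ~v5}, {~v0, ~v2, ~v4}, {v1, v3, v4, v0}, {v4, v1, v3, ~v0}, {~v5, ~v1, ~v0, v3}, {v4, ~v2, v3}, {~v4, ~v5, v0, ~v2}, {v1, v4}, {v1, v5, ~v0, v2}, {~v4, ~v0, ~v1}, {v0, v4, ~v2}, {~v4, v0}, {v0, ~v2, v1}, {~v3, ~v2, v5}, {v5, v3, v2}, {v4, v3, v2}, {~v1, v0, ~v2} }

1

There are 2^6 = 64 truth assignments over (v0, v1, v2, v3, v4, v5).
Split on v4. With v4 = 1, the clauses containing v4 are satisfied and ~v4 drops from the rest; 1 of the 2^5 = 32 assignments to the other variables satisfy what remains.
With v4 = 0, by the same count on the reduced clause set, 0 assignments work.
Total: 1 + 0 = 1.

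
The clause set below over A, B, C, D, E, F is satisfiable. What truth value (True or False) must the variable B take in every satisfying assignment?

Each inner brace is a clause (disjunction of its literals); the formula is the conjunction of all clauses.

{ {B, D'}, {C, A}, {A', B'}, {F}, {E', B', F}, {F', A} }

False

Suppose B = 1.
From the singleton clause (A'), A = 0.
From the singleton clause (C), C = 1.
From the singleton clause (F), F = 1.
Now (F') is unsatisfied and unit — conflict.
So every satisfying assignment has B = False.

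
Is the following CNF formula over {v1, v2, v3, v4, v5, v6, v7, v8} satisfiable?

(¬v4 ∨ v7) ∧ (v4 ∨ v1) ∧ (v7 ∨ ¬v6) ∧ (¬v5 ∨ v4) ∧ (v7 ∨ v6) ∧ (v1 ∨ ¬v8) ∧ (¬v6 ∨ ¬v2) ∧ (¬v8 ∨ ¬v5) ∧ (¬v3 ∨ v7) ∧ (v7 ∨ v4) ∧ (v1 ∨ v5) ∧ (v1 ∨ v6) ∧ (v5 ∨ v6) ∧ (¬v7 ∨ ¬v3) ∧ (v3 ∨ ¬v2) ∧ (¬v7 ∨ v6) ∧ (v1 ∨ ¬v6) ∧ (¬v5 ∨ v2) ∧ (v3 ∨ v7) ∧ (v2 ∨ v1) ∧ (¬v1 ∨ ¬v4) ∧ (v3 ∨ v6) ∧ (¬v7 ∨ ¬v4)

Branch on v4: set v4 = False.
Unit clause (v1) forces v1 = True.
Unit clause (¬v5) forces v5 = False.
Unit clause (v7) forces v7 = True.
Unit clause (v6) forces v6 = True.
Unit clause (¬v2) forces v2 = False.
Unit clause (¬v3) forces v3 = False.
Every clause is now satisfied; v8 is unconstrained.
A satisfying assignment: v1 ↦ True, v2 ↦ False, v3 ↦ False, v4 ↦ False, v5 ↦ False, v6 ↦ True, v7 ↦ True, v8 ↦ False.

Yes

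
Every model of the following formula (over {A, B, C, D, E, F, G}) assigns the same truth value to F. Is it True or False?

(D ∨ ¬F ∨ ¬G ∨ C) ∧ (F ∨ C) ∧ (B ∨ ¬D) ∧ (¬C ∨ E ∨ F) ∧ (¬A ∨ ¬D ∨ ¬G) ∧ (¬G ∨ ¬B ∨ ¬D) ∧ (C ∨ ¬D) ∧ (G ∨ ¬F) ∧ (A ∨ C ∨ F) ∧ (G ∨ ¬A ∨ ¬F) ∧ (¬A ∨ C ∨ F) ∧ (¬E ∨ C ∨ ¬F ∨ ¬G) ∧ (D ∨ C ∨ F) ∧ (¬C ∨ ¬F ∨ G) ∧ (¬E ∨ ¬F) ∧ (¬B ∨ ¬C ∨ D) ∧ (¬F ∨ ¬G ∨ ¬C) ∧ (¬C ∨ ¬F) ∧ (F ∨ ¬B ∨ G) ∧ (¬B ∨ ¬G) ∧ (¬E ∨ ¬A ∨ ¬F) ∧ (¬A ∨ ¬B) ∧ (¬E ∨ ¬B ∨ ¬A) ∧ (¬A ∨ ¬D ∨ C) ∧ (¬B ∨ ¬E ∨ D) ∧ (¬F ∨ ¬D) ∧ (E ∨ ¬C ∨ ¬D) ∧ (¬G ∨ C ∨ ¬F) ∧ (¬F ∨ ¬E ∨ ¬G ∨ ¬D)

Suppose F = True.
The clause (G) is unit, so G = True.
The clause (¬E) is unit, so E = False.
The clause (¬C) is unit, so C = False.
Now (C) is unsatisfied and unit — conflict.
So every satisfying assignment has F = False.

False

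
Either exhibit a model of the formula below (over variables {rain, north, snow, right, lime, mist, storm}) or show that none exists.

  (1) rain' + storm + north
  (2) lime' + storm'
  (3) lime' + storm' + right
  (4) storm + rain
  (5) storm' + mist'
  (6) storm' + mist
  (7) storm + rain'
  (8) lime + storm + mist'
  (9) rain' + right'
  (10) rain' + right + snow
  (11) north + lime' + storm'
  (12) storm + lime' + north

Try lime = 0.
Try storm = 1.
The clause (mist') is unit, so mist = 0.
That conflicts with the unit clause (mist).
That branch fails; take storm = 0 instead.
The clause (rain) is unit, so rain = 1.
That conflicts with the unit clause (rain').
Both values of storm lead to a conflict.
That branch fails; take lime = 1 instead.
The clause (storm') is unit, so storm = 0.
The clause (rain) is unit, so rain = 1.
That conflicts with the unit clause (rain').
Both values of lime lead to a conflict.

UNSATISFIABLE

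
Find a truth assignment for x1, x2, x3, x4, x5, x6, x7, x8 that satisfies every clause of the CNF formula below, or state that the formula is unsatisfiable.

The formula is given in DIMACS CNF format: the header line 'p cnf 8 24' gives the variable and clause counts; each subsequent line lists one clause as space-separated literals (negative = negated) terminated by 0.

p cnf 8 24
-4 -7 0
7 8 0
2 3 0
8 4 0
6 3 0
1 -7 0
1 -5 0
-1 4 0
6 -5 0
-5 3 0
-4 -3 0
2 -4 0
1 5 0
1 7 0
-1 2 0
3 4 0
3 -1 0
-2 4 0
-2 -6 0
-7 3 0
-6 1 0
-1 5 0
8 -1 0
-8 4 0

UNSATISFIABLE

Case x4 = False:
From the singleton clause (x8), x8 = True.
Now (¬x8) is unsatisfied and unit — conflict.
Backtrack on x4: now try x4 = True.
From the singleton clause (¬x7), x7 = False.
From the singleton clause (x8), x8 = True.
From the singleton clause (¬x3), x3 = False.
From the singleton clause (x2), x2 = True.
From the singleton clause (x6), x6 = True.
Now (¬x6) is unsatisfied and unit — conflict.
Either choice for x4 ends in contradiction.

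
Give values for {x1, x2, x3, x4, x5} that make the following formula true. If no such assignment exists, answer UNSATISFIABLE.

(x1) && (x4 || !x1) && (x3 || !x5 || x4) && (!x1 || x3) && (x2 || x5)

The clause (x1) is unit, so x1 = true.
The clause (x4) is unit, so x4 = true.
The clause (x3) is unit, so x3 = true.
Branch on x2: set x2 = false.
The clause (x5) is unit, so x5 = true.
This assignment satisfies each clause.

x1 ↦ true,  x2 ↦ false,  x3 ↦ true,  x4 ↦ true,  x5 ↦ true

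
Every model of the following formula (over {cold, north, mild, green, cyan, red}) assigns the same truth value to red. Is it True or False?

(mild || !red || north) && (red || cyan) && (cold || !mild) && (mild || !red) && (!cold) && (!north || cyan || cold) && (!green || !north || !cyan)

False

Suppose red = true.
From the singleton clause (mild), mild = true.
From the singleton clause (cold), cold = true.
That conflicts with the unit clause (!cold).
So every satisfying assignment has red = False.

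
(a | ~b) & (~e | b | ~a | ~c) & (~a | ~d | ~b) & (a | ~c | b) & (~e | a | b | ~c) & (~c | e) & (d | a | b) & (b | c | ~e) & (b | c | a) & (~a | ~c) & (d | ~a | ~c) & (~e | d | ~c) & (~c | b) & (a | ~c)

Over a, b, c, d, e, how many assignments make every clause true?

There are 2^5 = 32 truth assignments over (a, b, c, d, e).
Split on b. With b = 1, the clauses containing b are satisfied and ~b drops from the rest; 2 of the 2^4 = 16 assignments to the other variables satisfy what remains.
With b = 0, by the same count on the reduced clause set, 2 assignments work.
(One model: a=T, b=F, c=F, d=F, e=F.)
Total: 2 + 2 = 4.

4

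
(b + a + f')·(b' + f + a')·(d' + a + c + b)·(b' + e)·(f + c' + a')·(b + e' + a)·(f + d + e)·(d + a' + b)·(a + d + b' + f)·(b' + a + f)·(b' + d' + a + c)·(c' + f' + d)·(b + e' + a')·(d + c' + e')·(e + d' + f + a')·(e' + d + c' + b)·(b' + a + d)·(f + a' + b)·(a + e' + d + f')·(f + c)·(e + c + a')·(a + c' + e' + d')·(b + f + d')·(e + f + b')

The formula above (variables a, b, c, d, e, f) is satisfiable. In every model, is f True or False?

Suppose f = 0.
The clause (c) is unit, so c = 1.
The clause (a') is unit, so a = 0.
The clause (b') is unit, so b = 0.
The clause (e') is unit, so e = 0.
The clause (d) is unit, so d = 1.
Now (d') is unsatisfied and unit — conflict.
So every satisfying assignment has f = True.

True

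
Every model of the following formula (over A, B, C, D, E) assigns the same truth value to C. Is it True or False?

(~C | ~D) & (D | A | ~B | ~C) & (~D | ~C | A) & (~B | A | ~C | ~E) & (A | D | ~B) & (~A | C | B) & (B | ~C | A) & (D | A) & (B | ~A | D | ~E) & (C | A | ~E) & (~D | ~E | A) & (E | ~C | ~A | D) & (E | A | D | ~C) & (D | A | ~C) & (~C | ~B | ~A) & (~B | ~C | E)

False

Suppose C = 1.
Unit clause (~D) forces D = 0.
Unit clause (A) forces A = 1.
Unit clause (E) forces E = 1.
Unit clause (B) forces B = 1.
But (~B) is also a unit clause — contradiction.
So every satisfying assignment has C = False.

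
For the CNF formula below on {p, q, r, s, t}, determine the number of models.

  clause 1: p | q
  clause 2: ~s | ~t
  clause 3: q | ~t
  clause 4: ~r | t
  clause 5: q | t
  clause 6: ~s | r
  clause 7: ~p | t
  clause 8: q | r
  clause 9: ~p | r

There are 2^5 = 32 truth assignments over (p, q, r, s, t).
Split on r. With r = 1, the clauses containing r are satisfied and ~r drops from the rest; 2 of the 2^4 = 16 assignments to the other variables satisfy what remains.
With r = 0, by the same count on the reduced clause set, 2 assignments work.
Total: 2 + 2 = 4.

4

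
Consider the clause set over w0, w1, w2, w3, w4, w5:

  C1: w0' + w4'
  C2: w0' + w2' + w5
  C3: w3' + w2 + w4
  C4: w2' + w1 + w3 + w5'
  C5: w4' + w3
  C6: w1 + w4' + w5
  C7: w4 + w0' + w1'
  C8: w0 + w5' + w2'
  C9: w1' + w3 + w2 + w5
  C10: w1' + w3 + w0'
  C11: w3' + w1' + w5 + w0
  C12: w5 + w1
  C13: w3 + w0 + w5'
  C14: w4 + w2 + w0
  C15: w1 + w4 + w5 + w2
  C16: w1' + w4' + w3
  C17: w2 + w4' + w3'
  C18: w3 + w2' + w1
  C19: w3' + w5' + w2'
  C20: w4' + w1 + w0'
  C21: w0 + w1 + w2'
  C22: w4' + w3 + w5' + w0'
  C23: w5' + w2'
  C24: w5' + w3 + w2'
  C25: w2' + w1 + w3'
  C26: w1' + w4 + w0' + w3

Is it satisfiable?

Branch on w0: set w0 = 1.
From the singleton clause (w4'), w4 = 0.
From the singleton clause (w1'), w1 = 0.
From the singleton clause (w5), w5 = 1.
From the singleton clause (w2'), w2 = 0.
From the singleton clause (w3'), w3 = 0.
All clauses are satisfied.
A satisfying assignment: w0=1, w1=0, w2=0, w3=0, w4=0, w5=1.

Satisfiable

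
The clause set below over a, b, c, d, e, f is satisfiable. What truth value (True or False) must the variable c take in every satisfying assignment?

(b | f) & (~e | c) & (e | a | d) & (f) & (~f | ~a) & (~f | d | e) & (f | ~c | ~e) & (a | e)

Suppose c = 0.
The clause (~e) is unit, so e = 0.
The clause (f) is unit, so f = 1.
The clause (~a) is unit, so a = 0.
Now (a) is unsatisfied and unit — conflict.
So every satisfying assignment has c = True.

True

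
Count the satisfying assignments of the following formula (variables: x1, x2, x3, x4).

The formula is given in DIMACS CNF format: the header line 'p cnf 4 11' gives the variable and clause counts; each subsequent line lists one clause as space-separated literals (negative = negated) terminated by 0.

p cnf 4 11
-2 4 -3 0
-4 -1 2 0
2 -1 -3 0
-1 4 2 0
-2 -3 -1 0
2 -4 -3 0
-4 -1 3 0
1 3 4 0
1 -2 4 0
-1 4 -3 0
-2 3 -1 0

4

There are 2^4 = 16 truth assignments over (x1, x2, x3, x4).
Split on x4. With x4 = True, the clauses containing x4 are satisfied and ¬x4 drops from the rest; 3 of the 2^3 = 8 assignments to the other variables satisfy what remains.
With x4 = False, by the same count on the reduced clause set, 1 assignment works.
(One model: x1=F, x2=F, x3=F, x4=T.)
Total: 3 + 1 = 4.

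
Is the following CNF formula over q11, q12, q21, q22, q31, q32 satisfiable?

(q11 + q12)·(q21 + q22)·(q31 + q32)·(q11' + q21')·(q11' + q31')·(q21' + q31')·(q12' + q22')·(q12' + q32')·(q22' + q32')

Branch on q11: set q11 = 1.
From the singleton clause (q21'), q21 = 0.
From the singleton clause (q22), q22 = 1.
From the singleton clause (q31'), q31 = 0.
From the singleton clause (q32), q32 = 1.
That conflicts with the unit clause (q32').
Undo q11 and try q11 = 0.
From the singleton clause (q12), q12 = 1.
From the singleton clause (q22'), q22 = 0.
From the singleton clause (q21), q21 = 1.
From the singleton clause (q31'), q31 = 0.
From the singleton clause (q32), q32 = 1.
That conflicts with the unit clause (q32').
Either choice for q11 ends in contradiction.
No assignment satisfies every clause.

Unsatisfiable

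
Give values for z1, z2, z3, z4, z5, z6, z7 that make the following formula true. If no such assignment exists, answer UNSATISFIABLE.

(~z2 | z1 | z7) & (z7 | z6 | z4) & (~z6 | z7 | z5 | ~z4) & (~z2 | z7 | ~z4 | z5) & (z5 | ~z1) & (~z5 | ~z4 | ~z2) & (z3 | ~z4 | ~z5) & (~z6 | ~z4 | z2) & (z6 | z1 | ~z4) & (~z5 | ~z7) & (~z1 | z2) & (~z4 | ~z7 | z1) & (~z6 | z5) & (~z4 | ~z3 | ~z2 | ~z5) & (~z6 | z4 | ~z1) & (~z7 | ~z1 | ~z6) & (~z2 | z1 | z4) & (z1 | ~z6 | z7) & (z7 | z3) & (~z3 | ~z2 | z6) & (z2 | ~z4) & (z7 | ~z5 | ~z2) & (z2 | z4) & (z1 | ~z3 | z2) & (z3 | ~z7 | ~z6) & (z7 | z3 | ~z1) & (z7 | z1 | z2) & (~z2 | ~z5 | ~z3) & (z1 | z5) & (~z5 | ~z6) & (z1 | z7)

UNSATISFIABLE

Suppose z5 = 1.
(~z7) alone gives z7 = 0.
(z3) alone gives z3 = 1.
(~z2) alone gives z2 = 0.
(~z1) alone gives z1 = 0.
Now (z1) is unsatisfied and unit — conflict.
Undo z5 and try z5 = 0.
(~z1) alone gives z1 = 0.
Now (z1) is unsatisfied and unit — conflict.
Both values of z5 lead to a conflict.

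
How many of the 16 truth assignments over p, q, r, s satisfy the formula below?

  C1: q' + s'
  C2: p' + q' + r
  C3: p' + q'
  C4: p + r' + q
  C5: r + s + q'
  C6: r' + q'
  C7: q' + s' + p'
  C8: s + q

There are 2^4 = 16 truth assignments over (p, q, r, s).
Check each against the 8 clauses (columns in the order p, q, r, s):
  F F F F  ✗ fails (s + q)
  F F F T  ✓ satisfies all
  F F T F  ✗ fails (p + r' + q)
  F F T T  ✗ fails (p + r' + q)
  F T F F  ✗ fails (r + s + q')
  F T F T  ✗ fails (q' + s')
  F T T F  ✗ fails (r' + q')
  F T T T  ✗ fails (q' + s')
  T F F F  ✗ fails (s + q)
  T F F T  ✓ satisfies all
  T F T F  ✗ fails (s + q)
  T F T T  ✓ satisfies all
  T T F F  ✗ fails (p' + q' + r)
  T T F T  ✗ fails (q' + s')
  T T T F  ✗ fails (p' + q')
  T T T T  ✗ fails (q' + s')
3 of the 16 rows are models.

3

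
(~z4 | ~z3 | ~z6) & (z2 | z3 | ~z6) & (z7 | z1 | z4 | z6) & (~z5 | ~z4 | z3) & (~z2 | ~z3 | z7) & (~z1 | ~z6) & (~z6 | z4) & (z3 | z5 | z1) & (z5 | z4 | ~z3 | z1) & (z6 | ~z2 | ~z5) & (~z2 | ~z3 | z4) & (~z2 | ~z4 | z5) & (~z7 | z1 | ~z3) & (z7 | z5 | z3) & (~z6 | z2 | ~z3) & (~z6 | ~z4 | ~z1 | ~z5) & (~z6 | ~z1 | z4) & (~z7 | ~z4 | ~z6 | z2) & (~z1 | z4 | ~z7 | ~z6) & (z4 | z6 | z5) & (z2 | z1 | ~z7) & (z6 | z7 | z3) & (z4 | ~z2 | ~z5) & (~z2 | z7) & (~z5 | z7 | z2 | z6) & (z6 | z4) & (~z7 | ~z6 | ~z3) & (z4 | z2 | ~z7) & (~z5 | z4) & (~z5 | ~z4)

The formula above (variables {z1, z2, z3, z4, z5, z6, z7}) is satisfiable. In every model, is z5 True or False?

False

Suppose z5 = 1.
(z4) alone gives z4 = 1.
Now (~z4) is unsatisfied and unit — conflict.
So every satisfying assignment has z5 = False.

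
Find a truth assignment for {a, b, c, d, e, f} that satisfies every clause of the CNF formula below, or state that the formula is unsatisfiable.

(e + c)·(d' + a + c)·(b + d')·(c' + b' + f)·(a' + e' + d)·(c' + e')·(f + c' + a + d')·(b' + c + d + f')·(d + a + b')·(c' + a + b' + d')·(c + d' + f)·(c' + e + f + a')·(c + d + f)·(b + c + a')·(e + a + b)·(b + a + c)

a: 1,  b: 1,  c: 1,  d: 0,  e: 0,  f: 1

Case e = 0:
(c) alone gives c = 1.
Case b = 1:
(f) alone gives f = 1.
Case d = 0:
(a) alone gives a = 1.
Every clause now holds.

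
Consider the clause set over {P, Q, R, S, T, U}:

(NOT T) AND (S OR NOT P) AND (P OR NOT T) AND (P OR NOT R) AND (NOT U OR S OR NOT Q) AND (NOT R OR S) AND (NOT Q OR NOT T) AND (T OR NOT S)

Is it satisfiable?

The clause (NOT T) is unit, so T = false.
The clause (NOT S) is unit, so S = false.
The clause (NOT P) is unit, so P = false.
The clause (NOT R) is unit, so R = false.
Try U = true.
The clause (NOT Q) is unit, so Q = false.
Every clause now holds.
A satisfying assignment: P ↦ false,  Q ↦ false,  R ↦ false,  S ↦ false,  T ↦ false,  U ↦ true.

Yes, satisfiable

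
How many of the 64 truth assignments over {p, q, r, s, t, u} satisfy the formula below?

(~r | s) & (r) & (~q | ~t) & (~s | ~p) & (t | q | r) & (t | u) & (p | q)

1

There are 2^6 = 64 truth assignments over (p, q, r, s, t, u).
Split on s. With s = 1, the clauses containing s are satisfied and ~s drops from the rest; 1 of the 2^5 = 32 assignments to the other variables satisfy what remains.
With s = 0, by the same count on the reduced clause set, 0 assignments work.
(One model: p=F, q=T, r=T, s=T, t=F, u=T.)
Total: 1 + 0 = 1.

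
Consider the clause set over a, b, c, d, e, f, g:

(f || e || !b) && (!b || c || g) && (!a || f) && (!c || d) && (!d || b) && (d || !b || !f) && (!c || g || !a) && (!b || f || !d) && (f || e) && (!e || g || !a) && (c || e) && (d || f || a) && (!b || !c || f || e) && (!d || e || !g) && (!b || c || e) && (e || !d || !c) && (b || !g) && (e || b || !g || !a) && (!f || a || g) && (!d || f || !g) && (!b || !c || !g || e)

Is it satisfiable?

Satisfiable

Suppose a = false.
Suppose c = false.
The clause (e) is unit, so e = true.
Suppose b = true.
The clause (g) is unit, so g = true.
Suppose d = true.
The clause (f) is unit, so f = true.
All clauses are satisfied.
A satisfying assignment: a: false, b: true, c: false, d: true, e: true, f: true, g: true.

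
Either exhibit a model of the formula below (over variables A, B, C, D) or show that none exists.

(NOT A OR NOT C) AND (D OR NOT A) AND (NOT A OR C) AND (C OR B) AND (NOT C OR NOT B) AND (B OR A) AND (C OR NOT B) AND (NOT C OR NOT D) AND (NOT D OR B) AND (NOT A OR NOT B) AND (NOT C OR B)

UNSATISFIABLE

Suppose A = false.
(B) alone gives B = true.
(NOT C) alone gives C = false.
But (C) is also a unit clause — contradiction.
Backtrack on A: now try A = true.
(NOT C) alone gives C = false.
But (C) is also a unit clause — contradiction.
Either choice for A ends in contradiction.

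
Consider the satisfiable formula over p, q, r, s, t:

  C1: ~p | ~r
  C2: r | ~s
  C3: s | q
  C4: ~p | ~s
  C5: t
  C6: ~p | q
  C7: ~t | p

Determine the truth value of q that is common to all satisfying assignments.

True

Suppose q = 0.
From the singleton clause (s), s = 1.
From the singleton clause (r), r = 1.
From the singleton clause (~p), p = 0.
From the singleton clause (t), t = 1.
Now (~t) is unsatisfied and unit — conflict.
So every satisfying assignment has q = True.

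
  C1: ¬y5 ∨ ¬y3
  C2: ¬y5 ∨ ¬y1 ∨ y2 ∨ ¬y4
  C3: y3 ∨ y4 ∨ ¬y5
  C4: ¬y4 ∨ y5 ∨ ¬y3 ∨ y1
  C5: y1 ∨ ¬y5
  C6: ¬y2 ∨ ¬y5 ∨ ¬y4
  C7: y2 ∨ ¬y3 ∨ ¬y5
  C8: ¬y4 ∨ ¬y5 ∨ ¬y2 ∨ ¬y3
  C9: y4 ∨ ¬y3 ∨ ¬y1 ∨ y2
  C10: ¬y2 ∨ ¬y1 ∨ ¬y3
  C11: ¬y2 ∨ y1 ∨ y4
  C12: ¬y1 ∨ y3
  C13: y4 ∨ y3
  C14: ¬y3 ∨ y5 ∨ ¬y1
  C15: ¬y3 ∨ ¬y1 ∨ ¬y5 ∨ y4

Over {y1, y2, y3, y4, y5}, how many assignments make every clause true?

3

There are 2^5 = 32 truth assignments over (y1, y2, y3, y4, y5).
Split on y2. With y2 = True, the clauses containing y2 are satisfied and ¬y2 drops from the rest; 1 of the 2^4 = 16 assignments to the other variables satisfy what remains.
With y2 = False, by the same count on the reduced clause set, 2 assignments work.
Total: 1 + 2 = 3.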